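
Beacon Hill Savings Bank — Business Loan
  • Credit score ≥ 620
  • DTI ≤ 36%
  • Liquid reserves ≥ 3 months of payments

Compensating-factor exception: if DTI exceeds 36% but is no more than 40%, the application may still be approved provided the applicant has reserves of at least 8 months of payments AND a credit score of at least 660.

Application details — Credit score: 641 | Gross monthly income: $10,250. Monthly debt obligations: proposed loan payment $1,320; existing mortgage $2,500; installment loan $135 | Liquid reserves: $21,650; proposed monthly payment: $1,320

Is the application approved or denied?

Credit score 641 ≥ 620 (meets base)
Total debts = (1,320 + 2,500 + 135) = 3,955. DTI: 3,955 ÷ 10,250 = 38.6%, over the 36% base limit.
Reserves = 21,650/1,320 = 16.4 months ≥ 3
38.6% falls in the override range (36%–40%), so the compensating-factor test applies.
Reserves 16.4 ≥ 8 months; credit score 641 < 660.
Compensating-factor requirement not fully met.

Denied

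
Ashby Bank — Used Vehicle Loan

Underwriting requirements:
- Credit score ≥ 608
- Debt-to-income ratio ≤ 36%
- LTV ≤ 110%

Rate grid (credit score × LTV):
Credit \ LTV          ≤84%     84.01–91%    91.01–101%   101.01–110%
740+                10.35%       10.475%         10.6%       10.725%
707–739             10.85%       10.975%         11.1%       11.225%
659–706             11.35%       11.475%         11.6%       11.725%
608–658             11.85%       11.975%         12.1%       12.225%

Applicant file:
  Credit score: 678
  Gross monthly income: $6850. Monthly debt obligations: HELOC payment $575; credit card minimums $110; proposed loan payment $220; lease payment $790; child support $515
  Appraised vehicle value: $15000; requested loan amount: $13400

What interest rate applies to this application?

11.475%

Credit score 678 ≥ 608; Total monthly debts = (575 + 110 + 220 + 790 + 515) = 2,210. DTI = 2,210/6,850 = 32.3% ≤ 36%
LTV = 13,400/15,000 = 89.3% ≤ 110%
Score 678 is in the 659–706 band; LTV 89.3% is in the 84.01–91% band → 11.475%.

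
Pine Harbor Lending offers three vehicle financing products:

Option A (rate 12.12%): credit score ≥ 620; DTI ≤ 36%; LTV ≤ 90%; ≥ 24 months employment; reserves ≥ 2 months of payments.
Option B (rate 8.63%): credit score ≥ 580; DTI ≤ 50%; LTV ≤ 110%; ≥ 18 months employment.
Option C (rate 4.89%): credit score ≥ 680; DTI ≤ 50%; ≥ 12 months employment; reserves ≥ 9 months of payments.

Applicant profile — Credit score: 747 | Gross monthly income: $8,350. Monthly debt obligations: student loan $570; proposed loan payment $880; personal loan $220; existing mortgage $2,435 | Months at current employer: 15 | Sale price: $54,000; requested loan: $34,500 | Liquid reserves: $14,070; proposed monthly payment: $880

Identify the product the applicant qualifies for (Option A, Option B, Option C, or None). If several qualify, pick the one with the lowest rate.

Total debts = (570 + 880 + 220 + 2,435) = 4,105; DTI = 4,105/8,350 = 49.2%.
LTV = 34,500/54,000 = 63.9%.
Reserves = 14,070/880 = 16.0 months.
Option A: score 747 ≥ 620; DTI 49.2% > 36%; LTV 63.9% ≤ 90%; employment 15 < 24 mo; reserves 16.0 ≥ 2 mo → does not qualify.
Option B: score 747 ≥ 580; DTI 49.2% ≤ 50%; LTV 63.9% ≤ 110%; employment 15 < 18 mo → does not qualify.
Option C: score 747 ≥ 680; DTI 49.2% ≤ 50%; employment 15 ≥ 12 mo; reserves 16.0 ≥ 9 mo → qualifies.

Option C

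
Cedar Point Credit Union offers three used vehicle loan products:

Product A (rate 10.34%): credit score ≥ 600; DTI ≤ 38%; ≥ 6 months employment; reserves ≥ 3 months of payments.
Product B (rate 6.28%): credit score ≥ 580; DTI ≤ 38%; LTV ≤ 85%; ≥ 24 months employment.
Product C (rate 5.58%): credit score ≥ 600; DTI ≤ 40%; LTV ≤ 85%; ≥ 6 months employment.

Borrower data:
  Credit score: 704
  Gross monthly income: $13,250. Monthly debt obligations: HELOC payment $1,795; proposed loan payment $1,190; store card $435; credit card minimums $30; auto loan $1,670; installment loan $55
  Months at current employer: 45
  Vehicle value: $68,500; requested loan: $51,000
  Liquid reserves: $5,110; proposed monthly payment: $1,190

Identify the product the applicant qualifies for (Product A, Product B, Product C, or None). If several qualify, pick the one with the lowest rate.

Total debts = (1,795 + 1,190 + 435 + 30 + 1,670 + 55) = 5,175; DTI = 5,175/13,250 = 39.1%.
LTV = 51,000/68,500 = 74.5%.
Reserves = 5,110/1,190 = 4.3 months.
Product A: score 704 ≥ 600; DTI 39.1% > 38%; employment 45 ≥ 6 mo; reserves 4.3 ≥ 3 mo → does not qualify.
Product B: score 704 ≥ 580; DTI 39.1% > 38%; LTV 74.5% ≤ 85%; employment 45 ≥ 24 mo → does not qualify.
Product C: score 704 ≥ 600; DTI 39.1% ≤ 40%; LTV 74.5% ≤ 85%; employment 45 ≥ 6 mo → qualifies.

Product C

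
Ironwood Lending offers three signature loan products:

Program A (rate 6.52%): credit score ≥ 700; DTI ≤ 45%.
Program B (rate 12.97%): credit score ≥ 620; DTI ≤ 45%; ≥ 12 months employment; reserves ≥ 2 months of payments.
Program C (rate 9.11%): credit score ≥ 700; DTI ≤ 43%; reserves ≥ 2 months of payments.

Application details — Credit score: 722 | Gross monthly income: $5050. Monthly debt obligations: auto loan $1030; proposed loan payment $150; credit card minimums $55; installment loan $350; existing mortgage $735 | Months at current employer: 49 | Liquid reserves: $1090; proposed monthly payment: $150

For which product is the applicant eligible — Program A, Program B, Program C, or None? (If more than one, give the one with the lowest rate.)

Total debts = (1,030 + 150 + 55 + 350 + 735) = 2,320; DTI = 2,320/5,050 = 45.9%.
Reserves = 1,090/150 = 7.3 months.
Program A: score 722 ≥ 700; DTI 45.9% > 45% → does not qualify.
Program B: score 722 ≥ 620; DTI 45.9% > 45%; employment 49 ≥ 12 mo; reserves 7.3 ≥ 2 mo → does not qualify.
Program C: score 722 ≥ 700; DTI 45.9% > 43%; reserves 7.3 ≥ 2 mo → does not qualify.

None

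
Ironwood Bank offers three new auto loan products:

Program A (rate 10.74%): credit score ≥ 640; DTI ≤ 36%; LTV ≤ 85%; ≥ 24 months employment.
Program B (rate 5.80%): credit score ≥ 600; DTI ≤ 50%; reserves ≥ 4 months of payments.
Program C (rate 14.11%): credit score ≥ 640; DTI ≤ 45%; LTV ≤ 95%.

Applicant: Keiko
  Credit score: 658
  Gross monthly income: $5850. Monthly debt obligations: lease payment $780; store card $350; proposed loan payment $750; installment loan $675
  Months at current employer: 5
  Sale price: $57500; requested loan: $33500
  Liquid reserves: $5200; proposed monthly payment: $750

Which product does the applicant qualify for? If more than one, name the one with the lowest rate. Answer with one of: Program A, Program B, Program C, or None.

Program B

Total debts = (780 + 350 + 750 + 675) = 2,555; DTI = 2,555/5,850 = 43.7%.
LTV = 33,500/57,500 = 58.3%.
Reserves = 5,200/750 = 6.9 months.
Program A: score 658 ≥ 640; DTI 43.7% > 36%; LTV 58.3% ≤ 85%; employment 5 < 24 mo → does not qualify.
Program B: score 658 ≥ 600; DTI 43.7% ≤ 50%; reserves 6.9 ≥ 4 mo → qualifies.
Program C: score 658 ≥ 640; DTI 43.7% ≤ 45%; LTV 58.3% ≤ 95% → qualifies.
Qualifying: Program B, Program C. Lowest rate is 5.80% → Program B.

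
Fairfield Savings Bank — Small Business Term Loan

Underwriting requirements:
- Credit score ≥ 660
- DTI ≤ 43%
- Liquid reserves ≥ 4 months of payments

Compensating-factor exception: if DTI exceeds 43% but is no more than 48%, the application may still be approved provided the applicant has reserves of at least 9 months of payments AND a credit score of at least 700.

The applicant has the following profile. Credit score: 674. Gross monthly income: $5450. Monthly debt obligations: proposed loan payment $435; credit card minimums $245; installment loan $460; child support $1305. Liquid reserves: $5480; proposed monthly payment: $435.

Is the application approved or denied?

Credit score 674 ≥ 660 (meets base)
Total debts = (435 + 245 + 460 + 1,305) = 2,445. DTI = 2,445/5,450 = 44.9% > 43% — standard DTI limit exceeded.
Reserves: 5,480 ÷ 435 = 12.6 months (meets 4-month minimum)
44.9% falls in the override range (43%–48%), so the compensating-factor test applies.
Override check — reserves: 12.6 mo (ok); score: 674 (below 700).
Override conditions not both satisfied; exception does not apply.

Denied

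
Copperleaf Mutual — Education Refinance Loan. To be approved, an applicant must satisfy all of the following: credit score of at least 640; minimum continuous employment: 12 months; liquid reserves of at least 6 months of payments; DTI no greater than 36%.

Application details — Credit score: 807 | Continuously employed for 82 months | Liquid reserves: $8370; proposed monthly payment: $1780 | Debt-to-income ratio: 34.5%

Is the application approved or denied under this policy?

Credit score 807 ≥ 640 (meets)
Employment 82 ≥ 12 months
Reserves = 8,370/1,780 = 4.7 months < 6
Debt-to-income 34.5% vs 36% cap — pass
Fails on reserves.

Denied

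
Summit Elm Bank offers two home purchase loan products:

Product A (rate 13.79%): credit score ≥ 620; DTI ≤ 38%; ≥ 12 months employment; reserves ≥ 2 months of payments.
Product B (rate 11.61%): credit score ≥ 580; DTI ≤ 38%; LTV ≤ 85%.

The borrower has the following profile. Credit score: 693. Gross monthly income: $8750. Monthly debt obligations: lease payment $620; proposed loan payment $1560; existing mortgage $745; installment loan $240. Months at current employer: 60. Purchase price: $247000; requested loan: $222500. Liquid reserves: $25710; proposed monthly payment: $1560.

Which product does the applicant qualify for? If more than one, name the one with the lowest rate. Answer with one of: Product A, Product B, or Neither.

Product A

Total debts = (620 + 1,560 + 745 + 240) = 3,165; DTI = 3,165/8,750 = 36.2%.
LTV = 222,500/247,000 = 90.1%.
Reserves = 25,710/1,560 = 16.5 months.
Product A: score 693 ≥ 620; DTI 36.2% ≤ 38%; employment 60 ≥ 12 mo; reserves 16.5 ≥ 2 mo → qualifies.
Product B: score 693 ≥ 580; DTI 36.2% ≤ 38%; LTV 90.1% > 85% → does not qualify.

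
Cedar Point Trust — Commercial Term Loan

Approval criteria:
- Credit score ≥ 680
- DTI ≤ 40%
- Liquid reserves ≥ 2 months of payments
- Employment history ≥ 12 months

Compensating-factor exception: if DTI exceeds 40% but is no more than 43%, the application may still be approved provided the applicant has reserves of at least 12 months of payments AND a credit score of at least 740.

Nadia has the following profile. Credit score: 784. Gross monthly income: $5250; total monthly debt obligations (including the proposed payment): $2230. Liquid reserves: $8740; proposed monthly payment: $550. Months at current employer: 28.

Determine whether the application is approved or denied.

Approved

Credit score 784 ≥ 680 (meets base)
DTI = 2,230/5,250 = 42.5% > 40% — standard DTI limit exceeded.
Liquid reserves cover 8,740/550 = 15.9 months — ≥ 2 required
Employment 28 ≥ 12 months
DTI 42.5% is within the 40%–43% exception band; checking compensating factors.
Override check — reserves: 15.9 mo (ok); score: 784 (ok).
Both override conditions satisfied; DTI exception granted.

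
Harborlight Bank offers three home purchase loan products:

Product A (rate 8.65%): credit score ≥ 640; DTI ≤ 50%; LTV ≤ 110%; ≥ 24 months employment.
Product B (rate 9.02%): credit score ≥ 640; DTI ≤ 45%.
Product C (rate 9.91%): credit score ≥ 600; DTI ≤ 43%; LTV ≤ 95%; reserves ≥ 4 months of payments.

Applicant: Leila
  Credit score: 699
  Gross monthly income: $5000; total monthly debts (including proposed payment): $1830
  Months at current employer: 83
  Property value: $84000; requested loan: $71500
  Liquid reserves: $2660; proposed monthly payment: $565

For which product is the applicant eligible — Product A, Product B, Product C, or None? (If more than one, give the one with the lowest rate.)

DTI = 1,830/5,000 = 36.6%.
LTV = 71,500/84,000 = 85.1%.
Reserves = 2,660/565 = 4.7 months.
Product A: score 699 ≥ 640; DTI 36.6% ≤ 50%; LTV 85.1% ≤ 110%; employment 83 ≥ 24 mo → qualifies.
Product B: score 699 ≥ 640; DTI 36.6% ≤ 45% → qualifies.
Product C: score 699 ≥ 600; DTI 36.6% ≤ 43%; LTV 85.1% ≤ 95%; reserves 4.7 ≥ 4 mo → qualifies.
Qualifying: Product A, Product B, Product C. Lowest rate is 8.65% → Product A.

Product A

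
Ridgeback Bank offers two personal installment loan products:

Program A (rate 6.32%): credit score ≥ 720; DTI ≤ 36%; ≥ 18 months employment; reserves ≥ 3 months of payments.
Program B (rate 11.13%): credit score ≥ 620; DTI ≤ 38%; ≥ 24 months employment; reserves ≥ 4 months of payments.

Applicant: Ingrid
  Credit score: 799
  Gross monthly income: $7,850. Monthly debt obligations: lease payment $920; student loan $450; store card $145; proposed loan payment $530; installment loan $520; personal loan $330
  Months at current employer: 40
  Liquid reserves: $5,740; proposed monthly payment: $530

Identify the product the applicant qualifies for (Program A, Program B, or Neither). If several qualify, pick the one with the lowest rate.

Total debts = (920 + 450 + 145 + 530 + 520 + 330) = 2,895; DTI = 2,895/7,850 = 36.9%.
Reserves = 5,740/530 = 10.8 months.
Program A: score 799 ≥ 720; DTI 36.9% > 36%; employment 40 ≥ 18 mo; reserves 10.8 ≥ 3 mo → does not qualify.
Program B: score 799 ≥ 620; DTI 36.9% ≤ 38%; employment 40 ≥ 24 mo; reserves 10.8 ≥ 4 mo → qualifies.

Program B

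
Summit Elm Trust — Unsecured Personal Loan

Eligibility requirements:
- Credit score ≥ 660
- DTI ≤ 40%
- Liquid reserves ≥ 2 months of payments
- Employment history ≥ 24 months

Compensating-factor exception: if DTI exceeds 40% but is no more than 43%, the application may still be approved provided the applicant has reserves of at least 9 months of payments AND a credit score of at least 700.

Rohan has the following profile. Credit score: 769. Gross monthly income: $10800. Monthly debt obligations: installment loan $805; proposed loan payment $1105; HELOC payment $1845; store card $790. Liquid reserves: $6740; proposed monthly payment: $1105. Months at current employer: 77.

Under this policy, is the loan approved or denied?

Credit score 769 ≥ 660 (meets base)
Total debts = (805 + 1,105 + 1,845 + 790) = 4,545. DTI = 4,545/10,800 = 42.1% > 40% — standard DTI limit exceeded.
Liquid reserves cover 6,740/1,105 = 6.1 months — ≥ 2 required
Employment 77 ≥ 24 months
42.1% falls in the override range (40%–43%), so the compensating-factor test applies.
Override check — reserves: 6.1 mo (short of 9); score: 769 (ok).
Compensating-factor requirement not fully met.

Denied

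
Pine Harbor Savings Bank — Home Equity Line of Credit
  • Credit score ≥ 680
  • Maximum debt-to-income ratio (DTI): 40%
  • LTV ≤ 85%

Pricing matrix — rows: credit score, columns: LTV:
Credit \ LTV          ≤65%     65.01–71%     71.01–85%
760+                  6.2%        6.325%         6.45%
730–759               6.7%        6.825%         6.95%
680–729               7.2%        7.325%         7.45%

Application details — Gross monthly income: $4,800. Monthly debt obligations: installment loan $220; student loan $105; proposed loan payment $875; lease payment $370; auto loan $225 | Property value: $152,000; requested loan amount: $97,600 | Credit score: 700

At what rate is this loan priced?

Credit score 700 ≥ 680; Total monthly debts = (220 + 105 + 875 + 370 + 225) = 1,795. DTI: 1,795 ÷ 4,800 = 37.4%, within the 40% cap
LTV: 97,600 ÷ 152,000 = 64.2%, within 85% cap
Credit 700 → row 680–729; LTV 64.2% → column ≤65%. Grid cell → 7.2%.

7.2%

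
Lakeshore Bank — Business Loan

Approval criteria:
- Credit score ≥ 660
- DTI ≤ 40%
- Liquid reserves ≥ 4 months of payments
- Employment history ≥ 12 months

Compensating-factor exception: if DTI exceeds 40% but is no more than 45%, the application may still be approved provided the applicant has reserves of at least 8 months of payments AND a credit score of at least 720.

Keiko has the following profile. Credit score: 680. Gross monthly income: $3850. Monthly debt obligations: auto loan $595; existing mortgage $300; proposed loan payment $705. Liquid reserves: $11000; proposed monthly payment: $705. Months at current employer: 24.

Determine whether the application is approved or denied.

Denied

Credit score 680 ≥ 660 (meets base)
Total debts = (595 + 300 + 705) = 1,600. DTI = 1,600/3,850 = 41.6% > 40% — standard DTI limit exceeded.
Liquid reserves cover 11,000/705 = 15.6 months — ≥ 4 required
Employment 24 ≥ 12 months
DTI 41.6% is within the 40%–45% exception band; checking compensating factors.
Override check — reserves: 15.6 mo (ok); score: 680 (below 720).
Override conditions not both satisfied; exception does not apply.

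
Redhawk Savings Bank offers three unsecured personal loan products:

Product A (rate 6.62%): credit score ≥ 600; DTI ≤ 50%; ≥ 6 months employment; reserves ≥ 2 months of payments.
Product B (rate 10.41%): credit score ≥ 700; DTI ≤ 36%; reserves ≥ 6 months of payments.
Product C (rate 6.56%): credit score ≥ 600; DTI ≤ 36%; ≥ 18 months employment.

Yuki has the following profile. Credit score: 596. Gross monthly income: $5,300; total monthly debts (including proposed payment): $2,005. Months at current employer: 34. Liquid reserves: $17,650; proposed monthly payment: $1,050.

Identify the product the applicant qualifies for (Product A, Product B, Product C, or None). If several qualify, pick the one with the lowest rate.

DTI = 2,005/5,300 = 37.8%.
Reserves = 17,650/1,050 = 16.8 months.
Product A: score 596 < 600; DTI 37.8% ≤ 50%; employment 34 ≥ 6 mo; reserves 16.8 ≥ 2 mo → does not qualify.
Product B: score 596 < 700; DTI 37.8% > 36%; reserves 16.8 ≥ 6 mo → does not qualify.
Product C: score 596 < 600; DTI 37.8% > 36%; employment 34 ≥ 18 mo → does not qualify.

None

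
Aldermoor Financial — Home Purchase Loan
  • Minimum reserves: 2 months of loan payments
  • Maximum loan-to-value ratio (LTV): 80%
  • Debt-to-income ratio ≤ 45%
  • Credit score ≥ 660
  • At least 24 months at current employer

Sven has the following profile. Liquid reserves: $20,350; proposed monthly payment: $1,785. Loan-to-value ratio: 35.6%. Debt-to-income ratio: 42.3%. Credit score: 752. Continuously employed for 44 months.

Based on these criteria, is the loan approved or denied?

Liquid reserves cover 20,350/1,785 = 11.4 months — ≥ 2 required
LTV 35.6% ≤ 80%
DTI 42.3% is within the 45% limit
Credit score 752 ≥ 660 (meets)
Employment 44 ≥ 24 months
All criteria satisfied.

Approved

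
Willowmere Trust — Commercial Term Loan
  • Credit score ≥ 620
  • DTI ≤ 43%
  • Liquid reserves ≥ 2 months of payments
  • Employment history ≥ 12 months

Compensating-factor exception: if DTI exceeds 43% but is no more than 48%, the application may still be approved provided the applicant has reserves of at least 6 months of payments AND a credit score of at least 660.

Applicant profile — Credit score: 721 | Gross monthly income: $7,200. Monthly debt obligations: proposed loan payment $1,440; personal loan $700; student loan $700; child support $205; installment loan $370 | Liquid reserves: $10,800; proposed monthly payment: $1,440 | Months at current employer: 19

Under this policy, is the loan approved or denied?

Credit score 721 ≥ 620 (meets base)
Total debts = (1,440 + 700 + 700 + 205 + 370) = 3,415. DTI = 3,415/7,200 = 47.4% > 43% — standard DTI limit exceeded.
Liquid reserves cover 10,800/1,440 = 7.5 months — ≥ 2 required
Employment 19 ≥ 12 months
47.4% falls in the override range (43%–48%), so the compensating-factor test applies.
Reserves 7.5 ≥ 6 months; credit score 721 ≥ 660.
Both override conditions satisfied; DTI exception granted.

Approved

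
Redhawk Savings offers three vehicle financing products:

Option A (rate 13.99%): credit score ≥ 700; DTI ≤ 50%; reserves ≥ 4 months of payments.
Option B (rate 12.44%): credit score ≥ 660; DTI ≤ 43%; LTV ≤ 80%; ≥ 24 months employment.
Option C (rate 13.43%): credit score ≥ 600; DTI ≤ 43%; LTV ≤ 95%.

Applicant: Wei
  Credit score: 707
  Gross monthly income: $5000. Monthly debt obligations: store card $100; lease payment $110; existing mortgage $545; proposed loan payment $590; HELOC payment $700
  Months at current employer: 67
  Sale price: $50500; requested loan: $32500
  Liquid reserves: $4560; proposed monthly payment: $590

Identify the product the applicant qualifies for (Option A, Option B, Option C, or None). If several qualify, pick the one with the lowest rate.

Total debts = (100 + 110 + 545 + 590 + 700) = 2,045; DTI = 2,045/5,000 = 40.9%.
LTV = 32,500/50,500 = 64.4%.
Reserves = 4,560/590 = 7.7 months.
Option A: score 707 ≥ 700; DTI 40.9% ≤ 50%; reserves 7.7 ≥ 4 mo → qualifies.
Option B: score 707 ≥ 660; DTI 40.9% ≤ 43%; LTV 64.4% ≤ 80%; employment 67 ≥ 24 mo → qualifies.
Option C: score 707 ≥ 600; DTI 40.9% ≤ 43%; LTV 64.4% ≤ 95% → qualifies.
Qualifying: Option A, Option B, Option C. Lowest rate is 12.44% → Option B.

Option B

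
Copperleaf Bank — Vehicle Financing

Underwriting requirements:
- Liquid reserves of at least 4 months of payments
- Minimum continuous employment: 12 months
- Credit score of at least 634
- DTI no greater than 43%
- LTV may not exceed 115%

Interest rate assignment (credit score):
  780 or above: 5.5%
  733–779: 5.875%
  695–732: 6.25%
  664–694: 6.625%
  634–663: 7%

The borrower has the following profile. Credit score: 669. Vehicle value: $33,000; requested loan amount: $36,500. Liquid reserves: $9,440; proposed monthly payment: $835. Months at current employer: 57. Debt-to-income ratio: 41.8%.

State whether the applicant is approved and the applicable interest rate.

Approved at 6.625%

Credit score 669 ≥ 634 (meets minimum)
Employment 57 ≥ 12 months
LTV = 36,500/33,000 = 110.6% ≤ 115%
DTI 41.8% ≤ 43%
Liquid reserves cover 9,440/835 = 11.3 months — ≥ 4 required
All requirements met. Score 669 falls in the 664–694 tier → 6.625%.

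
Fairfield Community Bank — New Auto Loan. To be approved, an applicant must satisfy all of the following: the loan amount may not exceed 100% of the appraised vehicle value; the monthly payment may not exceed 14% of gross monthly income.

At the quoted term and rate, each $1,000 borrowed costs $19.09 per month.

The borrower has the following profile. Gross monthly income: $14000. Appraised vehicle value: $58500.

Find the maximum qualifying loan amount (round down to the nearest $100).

Payment cap: 14% × $14,000 = $1,960/month.
At $19.09 per $1,000, that supports 1,960/19.09 × 1,000 ≈ $102,671 → $102,600.
LTV cap: 100% × $58,500 = $58,500 → $58,500.
Binding constraint: loan-to-value.

$58,500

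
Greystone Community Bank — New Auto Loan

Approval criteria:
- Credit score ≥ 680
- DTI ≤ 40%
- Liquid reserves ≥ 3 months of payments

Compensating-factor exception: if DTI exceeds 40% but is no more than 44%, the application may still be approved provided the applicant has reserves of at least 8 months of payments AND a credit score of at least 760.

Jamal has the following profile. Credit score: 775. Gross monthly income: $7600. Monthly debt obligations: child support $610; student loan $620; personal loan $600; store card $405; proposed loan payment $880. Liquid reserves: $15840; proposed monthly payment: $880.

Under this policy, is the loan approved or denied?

Credit score 775 ≥ 680 (meets base)
Total debts = (610 + 620 + 600 + 405 + 880) = 3,115. DTI = 3,115/7,600 = 41% > 40% — standard DTI limit exceeded.
Liquid reserves cover 15,840/880 = 18.0 months — ≥ 3 required
DTI 41% is within the 40%–44% exception band; checking compensating factors.
Override check — reserves: 18.0 mo (ok); score: 775 (ok).
Both compensating conditions met → exception applies.

Approved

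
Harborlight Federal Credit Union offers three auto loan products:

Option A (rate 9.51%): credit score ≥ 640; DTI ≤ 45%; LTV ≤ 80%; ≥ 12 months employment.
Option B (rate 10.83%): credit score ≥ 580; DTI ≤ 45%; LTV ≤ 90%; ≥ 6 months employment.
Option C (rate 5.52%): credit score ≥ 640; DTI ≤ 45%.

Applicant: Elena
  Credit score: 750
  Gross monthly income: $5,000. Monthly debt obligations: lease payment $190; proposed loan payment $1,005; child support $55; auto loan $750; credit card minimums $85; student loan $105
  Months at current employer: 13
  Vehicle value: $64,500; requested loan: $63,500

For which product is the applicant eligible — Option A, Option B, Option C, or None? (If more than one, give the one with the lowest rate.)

Total debts = (190 + 1,005 + 55 + 750 + 85 + 105) = 2,190; DTI = 2,190/5,000 = 43.8%.
LTV = 63,500/64,500 = 98.4%.
Option A: score 750 ≥ 640; DTI 43.8% ≤ 45%; LTV 98.4% > 80%; employment 13 ≥ 12 mo → does not qualify.
Option B: score 750 ≥ 580; DTI 43.8% ≤ 45%; LTV 98.4% > 90%; employment 13 ≥ 6 mo → does not qualify.
Option C: score 750 ≥ 640; DTI 43.8% ≤ 45% → qualifies.

Option C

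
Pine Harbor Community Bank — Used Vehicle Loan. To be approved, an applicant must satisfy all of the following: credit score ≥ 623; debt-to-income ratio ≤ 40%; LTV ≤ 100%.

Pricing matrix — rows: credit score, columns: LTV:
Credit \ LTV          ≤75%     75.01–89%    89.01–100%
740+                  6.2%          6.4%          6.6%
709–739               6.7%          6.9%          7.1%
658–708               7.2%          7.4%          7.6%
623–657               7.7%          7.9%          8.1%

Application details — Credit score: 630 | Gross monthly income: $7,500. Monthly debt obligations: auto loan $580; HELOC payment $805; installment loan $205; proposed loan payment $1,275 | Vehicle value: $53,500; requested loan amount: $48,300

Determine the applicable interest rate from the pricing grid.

8.1%

Credit score 630 ≥ 623; Total monthly debts = (580 + 805 + 205 + 1,275) = 2,865. Debt-to-income = 2,865/7,500 = 38.2% — meets 40% limit
LTV: 48,300 ÷ 53,500 = 90.3%, within 100% cap
Credit 630 → row 623–657; LTV 90.3% → column 89.01–100%. Grid cell → 8.1%.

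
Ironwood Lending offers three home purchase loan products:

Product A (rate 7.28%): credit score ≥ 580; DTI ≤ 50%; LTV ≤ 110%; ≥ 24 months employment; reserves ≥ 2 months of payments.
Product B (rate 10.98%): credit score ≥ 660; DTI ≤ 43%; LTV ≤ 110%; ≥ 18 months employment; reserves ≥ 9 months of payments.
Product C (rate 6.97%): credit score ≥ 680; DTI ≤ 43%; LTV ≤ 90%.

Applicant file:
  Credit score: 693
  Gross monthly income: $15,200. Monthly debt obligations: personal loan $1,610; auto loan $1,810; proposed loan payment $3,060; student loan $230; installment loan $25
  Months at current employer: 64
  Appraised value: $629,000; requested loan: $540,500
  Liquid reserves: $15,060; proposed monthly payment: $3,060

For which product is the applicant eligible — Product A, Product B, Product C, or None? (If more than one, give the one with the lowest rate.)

Total debts = (1,610 + 1,810 + 3,060 + 230 + 25) = 6,735; DTI = 6,735/15,200 = 44.3%.
LTV = 540,500/629,000 = 85.9%.
Reserves = 15,060/3,060 = 4.9 months.
Product A: score 693 ≥ 580; DTI 44.3% ≤ 50%; LTV 85.9% ≤ 110%; employment 64 ≥ 24 mo; reserves 4.9 ≥ 2 mo → qualifies.
Product B: score 693 ≥ 660; DTI 44.3% > 43%; LTV 85.9% ≤ 110%; employment 64 ≥ 18 mo; reserves 4.9 < 9 mo → does not qualify.
Product C: score 693 ≥ 680; DTI 44.3% > 43%; LTV 85.9% ≤ 90% → does not qualify.

Product A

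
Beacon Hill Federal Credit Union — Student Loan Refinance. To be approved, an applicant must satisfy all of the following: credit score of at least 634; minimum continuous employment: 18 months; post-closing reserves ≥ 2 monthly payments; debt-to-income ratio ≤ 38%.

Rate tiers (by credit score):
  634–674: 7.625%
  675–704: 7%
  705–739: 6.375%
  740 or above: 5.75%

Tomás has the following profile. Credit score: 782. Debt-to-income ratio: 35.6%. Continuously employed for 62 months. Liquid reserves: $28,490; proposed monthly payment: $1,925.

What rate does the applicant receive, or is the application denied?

Approved at 5.75%

Credit score 782 ≥ 634 (meets minimum)
DTI 35.6% ≤ 38%
Employment 62 ≥ 18 months
Reserves: 28,490 ÷ 1,925 = 14.8 months (meets 2-month minimum)
All requirements met. Score 782 falls in the 740 or above tier → 5.75%.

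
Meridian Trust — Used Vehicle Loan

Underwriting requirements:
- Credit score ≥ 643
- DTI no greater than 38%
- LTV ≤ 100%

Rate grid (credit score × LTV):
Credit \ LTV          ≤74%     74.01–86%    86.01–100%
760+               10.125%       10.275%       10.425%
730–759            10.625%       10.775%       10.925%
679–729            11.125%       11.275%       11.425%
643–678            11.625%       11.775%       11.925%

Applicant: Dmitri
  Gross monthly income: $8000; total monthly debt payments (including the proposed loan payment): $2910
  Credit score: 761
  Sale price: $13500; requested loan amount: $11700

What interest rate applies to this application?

Credit score 761 ≥ 643; DTI = 2,910/8,000 = 36.4% ≤ 38%
Loan-to-value = 11,700/13,500 = 86.7% — pass (100% max)
Score 761 is in the 760+ band; LTV 86.7% is in the 86.01–100% band → 10.425%.

10.425%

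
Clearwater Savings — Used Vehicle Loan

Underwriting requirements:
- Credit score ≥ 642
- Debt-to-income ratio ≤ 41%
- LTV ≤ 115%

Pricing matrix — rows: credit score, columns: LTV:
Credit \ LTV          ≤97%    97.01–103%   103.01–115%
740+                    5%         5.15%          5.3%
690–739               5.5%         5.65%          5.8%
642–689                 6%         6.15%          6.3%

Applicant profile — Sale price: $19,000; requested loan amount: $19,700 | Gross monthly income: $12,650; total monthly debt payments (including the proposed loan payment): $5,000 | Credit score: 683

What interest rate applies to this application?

Credit score 683 ≥ 642; Debt-to-income = 5,000/12,650 = 39.5% — meets 41% limit
LTV: 19,700 ÷ 19,000 = 103.7%, within 115% cap
Row: 683 falls in 642–689. Column: 103.7% falls in 103.01–115%. Rate = 6.3%.

6.3%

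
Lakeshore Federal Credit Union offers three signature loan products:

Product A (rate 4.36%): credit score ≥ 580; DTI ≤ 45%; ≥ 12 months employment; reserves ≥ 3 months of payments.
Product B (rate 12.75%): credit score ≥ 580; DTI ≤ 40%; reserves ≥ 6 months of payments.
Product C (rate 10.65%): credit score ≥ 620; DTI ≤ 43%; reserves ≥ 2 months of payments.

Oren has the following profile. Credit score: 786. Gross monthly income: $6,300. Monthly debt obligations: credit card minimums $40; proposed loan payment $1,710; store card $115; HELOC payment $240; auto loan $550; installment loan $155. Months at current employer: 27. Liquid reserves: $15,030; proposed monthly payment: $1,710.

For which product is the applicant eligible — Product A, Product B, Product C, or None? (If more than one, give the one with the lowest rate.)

Total debts = (40 + 1,710 + 115 + 240 + 550 + 155) = 2,810; DTI = 2,810/6,300 = 44.6%.
Reserves = 15,030/1,710 = 8.8 months.
Product A: score 786 ≥ 580; DTI 44.6% ≤ 45%; employment 27 ≥ 12 mo; reserves 8.8 ≥ 3 mo → qualifies.
Product B: score 786 ≥ 580; DTI 44.6% > 40%; reserves 8.8 ≥ 6 mo → does not qualify.
Product C: score 786 ≥ 620; DTI 44.6% > 43%; reserves 8.8 ≥ 2 mo → does not qualify.

Product A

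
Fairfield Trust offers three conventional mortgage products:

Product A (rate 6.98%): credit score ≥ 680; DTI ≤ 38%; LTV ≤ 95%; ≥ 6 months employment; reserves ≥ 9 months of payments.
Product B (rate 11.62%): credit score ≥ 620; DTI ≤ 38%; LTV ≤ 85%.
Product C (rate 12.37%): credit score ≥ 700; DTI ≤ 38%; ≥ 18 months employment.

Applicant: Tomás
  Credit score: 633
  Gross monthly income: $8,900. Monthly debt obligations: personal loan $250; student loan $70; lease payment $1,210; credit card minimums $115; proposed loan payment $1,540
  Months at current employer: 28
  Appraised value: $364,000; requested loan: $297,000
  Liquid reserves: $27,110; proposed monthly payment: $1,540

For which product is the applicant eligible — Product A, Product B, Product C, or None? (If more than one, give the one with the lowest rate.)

Total debts = (250 + 70 + 1,210 + 115 + 1,540) = 3,185; DTI = 3,185/8,900 = 35.8%.
LTV = 297,000/364,000 = 81.6%.
Reserves = 27,110/1,540 = 17.6 months.
Product A: score 633 < 680; DTI 35.8% ≤ 38%; LTV 81.6% ≤ 95%; employment 28 ≥ 6 mo; reserves 17.6 ≥ 9 mo → does not qualify.
Product B: score 633 ≥ 620; DTI 35.8% ≤ 38%; LTV 81.6% ≤ 85% → qualifies.
Product C: score 633 < 700; DTI 35.8% ≤ 38%; employment 28 ≥ 18 mo → does not qualify.

Product B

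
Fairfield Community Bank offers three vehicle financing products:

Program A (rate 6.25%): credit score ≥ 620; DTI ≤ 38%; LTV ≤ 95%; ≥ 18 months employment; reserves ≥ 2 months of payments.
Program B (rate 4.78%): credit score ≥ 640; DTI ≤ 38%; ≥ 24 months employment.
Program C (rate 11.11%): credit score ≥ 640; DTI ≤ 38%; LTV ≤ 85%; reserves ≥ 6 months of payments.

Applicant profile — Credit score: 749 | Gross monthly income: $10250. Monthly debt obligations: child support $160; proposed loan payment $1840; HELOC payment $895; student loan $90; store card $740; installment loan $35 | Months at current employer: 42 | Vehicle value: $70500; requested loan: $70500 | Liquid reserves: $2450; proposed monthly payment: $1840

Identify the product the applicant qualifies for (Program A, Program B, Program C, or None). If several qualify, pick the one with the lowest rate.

Total debts = (160 + 1,840 + 895 + 90 + 740 + 35) = 3,760; DTI = 3,760/10,250 = 36.7%.
LTV = 70,500/70,500 = 100%.
Reserves = 2,450/1,840 = 1.3 months.
Program A: score 749 ≥ 620; DTI 36.7% ≤ 38%; LTV 100% > 95%; employment 42 ≥ 18 mo; reserves 1.3 < 2 mo → does not qualify.
Program B: score 749 ≥ 640; DTI 36.7% ≤ 38%; employment 42 ≥ 24 mo → qualifies.
Program C: score 749 ≥ 640; DTI 36.7% ≤ 38%; LTV 100% > 85%; reserves 1.3 < 6 mo → does not qualify.

Program B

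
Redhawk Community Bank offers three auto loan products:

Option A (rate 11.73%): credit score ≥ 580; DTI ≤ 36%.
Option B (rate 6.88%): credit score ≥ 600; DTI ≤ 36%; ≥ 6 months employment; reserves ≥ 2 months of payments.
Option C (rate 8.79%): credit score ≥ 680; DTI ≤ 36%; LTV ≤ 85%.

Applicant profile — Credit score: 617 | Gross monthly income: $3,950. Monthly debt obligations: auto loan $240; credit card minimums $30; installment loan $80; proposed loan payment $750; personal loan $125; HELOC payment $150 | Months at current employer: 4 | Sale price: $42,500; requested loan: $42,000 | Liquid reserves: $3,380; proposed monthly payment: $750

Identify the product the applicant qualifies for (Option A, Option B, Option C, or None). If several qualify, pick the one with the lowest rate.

Total debts = (240 + 30 + 80 + 750 + 125 + 150) = 1,375; DTI = 1,375/3,950 = 34.8%.
LTV = 42,000/42,500 = 98.8%.
Reserves = 3,380/750 = 4.5 months.
Option A: score 617 ≥ 580; DTI 34.8% ≤ 36% → qualifies.
Option B: score 617 ≥ 600; DTI 34.8% ≤ 36%; employment 4 < 6 mo; reserves 4.5 ≥ 2 mo → does not qualify.
Option C: score 617 < 680; DTI 34.8% ≤ 36%; LTV 98.8% > 85% → does not qualify.

Option A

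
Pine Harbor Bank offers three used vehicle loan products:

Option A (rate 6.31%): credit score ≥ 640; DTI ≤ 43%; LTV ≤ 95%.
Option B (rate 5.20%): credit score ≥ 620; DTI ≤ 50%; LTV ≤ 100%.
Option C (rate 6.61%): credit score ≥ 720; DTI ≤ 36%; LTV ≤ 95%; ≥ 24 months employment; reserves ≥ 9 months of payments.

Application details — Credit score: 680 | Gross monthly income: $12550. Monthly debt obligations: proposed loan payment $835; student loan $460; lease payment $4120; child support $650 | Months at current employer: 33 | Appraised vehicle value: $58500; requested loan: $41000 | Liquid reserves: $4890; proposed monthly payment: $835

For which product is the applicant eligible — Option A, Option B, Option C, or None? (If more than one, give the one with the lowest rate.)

Option B

Total debts = (835 + 460 + 4,120 + 650) = 6,065; DTI = 6,065/12,550 = 48.3%.
LTV = 41,000/58,500 = 70.1%.
Reserves = 4,890/835 = 5.9 months.
Option A: score 680 ≥ 640; DTI 48.3% > 43%; LTV 70.1% ≤ 95% → does not qualify.
Option B: score 680 ≥ 620; DTI 48.3% ≤ 50%; LTV 70.1% ≤ 100% → qualifies.
Option C: score 680 < 720; DTI 48.3% > 36%; LTV 70.1% ≤ 95%; employment 33 ≥ 24 mo; reserves 5.9 < 9 mo → does not qualify.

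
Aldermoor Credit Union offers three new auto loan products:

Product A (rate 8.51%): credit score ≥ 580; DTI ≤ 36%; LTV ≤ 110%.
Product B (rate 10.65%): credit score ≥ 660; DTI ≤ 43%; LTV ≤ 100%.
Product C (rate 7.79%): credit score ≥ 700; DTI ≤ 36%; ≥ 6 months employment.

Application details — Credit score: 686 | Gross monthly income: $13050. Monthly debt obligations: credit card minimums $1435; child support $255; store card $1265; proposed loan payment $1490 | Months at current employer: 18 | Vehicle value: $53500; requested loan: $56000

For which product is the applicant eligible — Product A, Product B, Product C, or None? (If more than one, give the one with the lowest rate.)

Total debts = (1,435 + 255 + 1,265 + 1,490) = 4,445; DTI = 4,445/13,050 = 34.1%.
LTV = 56,000/53,500 = 104.7%.
Product A: score 686 ≥ 580; DTI 34.1% ≤ 36%; LTV 104.7% ≤ 110% → qualifies.
Product B: score 686 ≥ 660; DTI 34.1% ≤ 43%; LTV 104.7% > 100% → does not qualify.
Product C: score 686 < 700; DTI 34.1% ≤ 36%; employment 18 ≥ 6 mo → does not qualify.

Product A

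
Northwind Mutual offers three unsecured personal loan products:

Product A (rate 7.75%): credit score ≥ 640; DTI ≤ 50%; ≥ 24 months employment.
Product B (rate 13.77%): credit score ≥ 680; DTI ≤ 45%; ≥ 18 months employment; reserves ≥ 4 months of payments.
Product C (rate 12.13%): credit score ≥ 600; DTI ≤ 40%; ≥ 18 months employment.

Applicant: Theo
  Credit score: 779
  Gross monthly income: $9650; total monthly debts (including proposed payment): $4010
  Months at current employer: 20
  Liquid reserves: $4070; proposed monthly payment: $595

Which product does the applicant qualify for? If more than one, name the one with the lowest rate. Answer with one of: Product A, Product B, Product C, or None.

Product B

DTI = 4,010/9,650 = 41.6%.
Reserves = 4,070/595 = 6.8 months.
Product A: score 779 ≥ 640; DTI 41.6% ≤ 50%; employment 20 < 24 mo → does not qualify.
Product B: score 779 ≥ 680; DTI 41.6% ≤ 45%; employment 20 ≥ 18 mo; reserves 6.8 ≥ 4 mo → qualifies.
Product C: score 779 ≥ 600; DTI 41.6% > 40%; employment 20 ≥ 18 mo → does not qualify.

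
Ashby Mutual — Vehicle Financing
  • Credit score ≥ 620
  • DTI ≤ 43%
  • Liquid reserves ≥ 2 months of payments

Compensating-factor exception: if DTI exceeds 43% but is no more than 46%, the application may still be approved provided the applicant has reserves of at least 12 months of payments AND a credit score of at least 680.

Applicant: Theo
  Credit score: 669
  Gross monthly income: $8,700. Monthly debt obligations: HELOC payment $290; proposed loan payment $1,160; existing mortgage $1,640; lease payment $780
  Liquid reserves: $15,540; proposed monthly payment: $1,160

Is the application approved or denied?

Denied

Credit score 669 ≥ 620 (meets base)
Total debts = (290 + 1,160 + 1,640 + 780) = 3,870. DTI = 3,870/8,700 = 44.5% > 43% — standard DTI limit exceeded.
Reserves: 15,540 ÷ 1,160 = 13.4 months (meets 2-month minimum)
44.5% falls in the override range (43%–46%), so the compensating-factor test applies.
Reserves 13.4 ≥ 12 months; credit score 669 < 680.
Compensating-factor requirement not fully met.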